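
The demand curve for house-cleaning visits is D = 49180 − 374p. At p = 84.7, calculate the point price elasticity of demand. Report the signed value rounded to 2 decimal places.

-1.81

dD/dp = −374. At p = 84.7, D = 49180 − 374(84.7) = 17502.2.
Ed = (dD/dp)·(p/D) = −374 × (84.7/17502.2) = -1.8099…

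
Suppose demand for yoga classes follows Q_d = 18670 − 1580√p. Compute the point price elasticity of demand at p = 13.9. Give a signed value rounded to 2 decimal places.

-0.23

dQ_d/dp = −1580/(2√p) = -211.895. At p = 13.9, Q_d = 12779.3.
Ed = (dQ_d/dp)·(p/Q_d) = (-211.895) × (13.9/12779.3) = -0.2304…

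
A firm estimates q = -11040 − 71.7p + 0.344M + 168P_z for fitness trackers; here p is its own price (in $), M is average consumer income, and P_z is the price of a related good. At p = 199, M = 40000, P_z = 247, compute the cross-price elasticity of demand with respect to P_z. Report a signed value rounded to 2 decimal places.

At the given values, q = -11040 − 71.7(199) + 0.344(40000) + 168(247) = 29947.7.
∂q/∂P_z = 168.
E = (168) × (247/29947.7) = 1.3856…

1.39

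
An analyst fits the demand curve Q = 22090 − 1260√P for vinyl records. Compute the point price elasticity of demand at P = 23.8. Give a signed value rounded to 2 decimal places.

-0.19

dQ/dP = −1260/(2√P) = -129.137. At P = 23.8, Q = 15943.1.
Ed = (dQ/dP)·(P/Q) = (-129.137) × (23.8/15943.1) = -0.1927…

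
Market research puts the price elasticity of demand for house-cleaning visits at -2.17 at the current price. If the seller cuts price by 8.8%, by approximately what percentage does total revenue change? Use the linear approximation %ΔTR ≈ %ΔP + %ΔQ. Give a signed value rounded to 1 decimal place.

+10.3%

%ΔQ ≈ Ed × %ΔP = (-2.17) × (-8.8%) = +19.0960%
%ΔTR ≈ %ΔP + %ΔQ = (-8.8%) + (+19.0960%) = +10.2960%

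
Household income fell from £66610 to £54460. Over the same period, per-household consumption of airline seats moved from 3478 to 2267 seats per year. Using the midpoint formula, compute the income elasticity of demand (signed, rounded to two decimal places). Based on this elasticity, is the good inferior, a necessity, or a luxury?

%ΔQ = (2267 − 3478)/[( 3478 + 2267)/2] = -1211/2872.5 = -0.421583…
%ΔIncome = (54460 − 66610)/[( 66610 + 54460)/2] = -12150/60535 = -0.200710…
E_income = (-1211/2872.5) / (-12150/60535) = 2.1004…
E_income > 1 ⇒ normal good, luxury.

2.10; luxury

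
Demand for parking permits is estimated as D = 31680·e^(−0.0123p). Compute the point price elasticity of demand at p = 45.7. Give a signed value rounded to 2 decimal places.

-0.56

dD/dp = −0.0123·D = -222.11. At p = 45.7, D = 18057.8.
Ed = (dD/dp)·(p/D) = (-222.11) × (45.7/18057.8) = -0.5621…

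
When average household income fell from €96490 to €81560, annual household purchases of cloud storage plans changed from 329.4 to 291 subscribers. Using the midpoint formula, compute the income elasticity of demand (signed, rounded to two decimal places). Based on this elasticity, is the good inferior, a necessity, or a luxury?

%ΔQ = (291 − 329.4)/[( 329.4 + 291)/2] = -38.4/310.2 = -0.123791…
%ΔIncome = (81560 − 96490)/[( 96490 + 81560)/2] = -14930/89025 = -0.167705…
E_income = (-38.4/310.2) / (-14930/89025) = 0.7381…
0 < E_income < 1 ⇒ normal good, necessity.

0.74; necessity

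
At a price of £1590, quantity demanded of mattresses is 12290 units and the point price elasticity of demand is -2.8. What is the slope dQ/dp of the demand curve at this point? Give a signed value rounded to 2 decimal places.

-21.64

Ed = (dQ/dp)·(p/Q) ⇒ dQ/dp = Ed·Q/p = (-2.8)·12290/1590 = -21.6427…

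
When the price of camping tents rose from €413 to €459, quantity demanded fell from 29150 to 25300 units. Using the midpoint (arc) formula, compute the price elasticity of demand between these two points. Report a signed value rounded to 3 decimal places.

-1.340

%ΔQ = (25300 − 29150) / [(29150 + 25300)/2] = -3850/27225 = -0.141414…
%ΔP = (459 − 413) / [(413 + 459)/2] = 46/436 = 0.105504…
Arc Ed = %ΔQ / %ΔP = (-3850/27225) / (46/436) = -1.34036…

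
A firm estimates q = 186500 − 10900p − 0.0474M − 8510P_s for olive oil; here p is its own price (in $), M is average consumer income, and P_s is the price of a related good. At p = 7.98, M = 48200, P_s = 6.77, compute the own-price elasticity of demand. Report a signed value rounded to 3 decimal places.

-2.195

At the given values, q = 186500 − 10900(7.98) − 0.0474(48200) − 8510(6.77) = 39620.62.
∂q/∂p = −10900.
E = (-10900) × (7.98/39620.62) = -2.19537…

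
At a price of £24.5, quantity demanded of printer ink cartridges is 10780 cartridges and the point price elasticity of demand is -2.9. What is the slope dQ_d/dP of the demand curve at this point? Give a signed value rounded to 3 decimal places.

-1276.000

Ed = (dQ_d/dP)·(P/Q_d) ⇒ dQ_d/dP = Ed·Q_d/P = (-2.9)·10780/24.5 = -1276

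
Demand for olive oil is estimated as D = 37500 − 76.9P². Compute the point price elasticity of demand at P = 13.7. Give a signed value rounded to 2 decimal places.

-1.25

dD/dP = −2·76.9·P = -2107.06. At P = 13.7, D = 23066.639.
Ed = (dD/dP)·(P/D) = (-2107.06) × (13.7/23066.639) = -1.2514…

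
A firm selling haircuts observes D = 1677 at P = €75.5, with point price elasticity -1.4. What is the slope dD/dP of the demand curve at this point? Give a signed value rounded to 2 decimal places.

-31.10

Ed = (dD/dP)·(P/D) ⇒ dD/dP = Ed·D/P = (-1.4)·1677/75.5 = -31.0966…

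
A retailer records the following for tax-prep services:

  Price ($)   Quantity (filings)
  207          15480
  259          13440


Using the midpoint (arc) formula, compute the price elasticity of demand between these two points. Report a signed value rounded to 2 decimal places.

-0.63

%ΔQ = (13440 − 15480) / [(15480 + 13440)/2] = -2040/14460 = -0.141078…
%ΔP = (259 − 207) / [(207 + 259)/2] = 52/233 = 0.223175…
Arc Ed = %ΔQ / %ΔP = (-2040/14460) / (52/233) = -0.6321…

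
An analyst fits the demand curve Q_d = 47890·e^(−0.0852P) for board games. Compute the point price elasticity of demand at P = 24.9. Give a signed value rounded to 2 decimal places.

dQ_d/dP = −0.0852·Q_d = -489.032. At P = 24.9, Q_d = 5739.81.
Ed = (dQ_d/dP)·(P/Q_d) = (-489.032) × (24.9/5739.81) = -2.1214…

-2.12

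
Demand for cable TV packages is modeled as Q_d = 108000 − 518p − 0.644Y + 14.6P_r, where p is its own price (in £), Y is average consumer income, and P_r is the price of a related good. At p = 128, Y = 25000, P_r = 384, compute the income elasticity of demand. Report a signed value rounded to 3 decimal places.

-0.516

At the given values, Q_d = 108000 − 518(128) − 0.644(25000) + 14.6(384) = 31202.4.
∂Q_d/∂Y = -0.644.
E = (-0.644) × (25000/31202.4) = -0.51598…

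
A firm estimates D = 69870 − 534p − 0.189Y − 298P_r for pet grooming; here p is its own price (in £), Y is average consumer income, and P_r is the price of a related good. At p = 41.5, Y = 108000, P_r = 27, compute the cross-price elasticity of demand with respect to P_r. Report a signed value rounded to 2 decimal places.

-0.42

At the given values, D = 69870 − 534(41.5) − 0.189(108000) − 298(27) = 19251.
∂D/∂P_r = -298.
E = (-298) × (27/19251) = -0.4179…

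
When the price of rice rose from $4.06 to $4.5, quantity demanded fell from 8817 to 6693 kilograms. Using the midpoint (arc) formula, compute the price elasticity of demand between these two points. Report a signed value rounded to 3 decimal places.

-2.664

%ΔQ = (6693 − 8817) / [(8817 + 6693)/2] = -2124/7755 = -0.273887…
%ΔP = (4.5 − 4.06) / [(4.06 + 4.5)/2] = 0.44/4.28 = 0.102803…
Arc Ed = %ΔQ / %ΔP = (-2124/7755) / (0.44/4.28) = -2.66418…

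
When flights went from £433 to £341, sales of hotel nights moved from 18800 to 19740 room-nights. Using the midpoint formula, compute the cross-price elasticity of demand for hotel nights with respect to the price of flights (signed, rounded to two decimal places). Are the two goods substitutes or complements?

-0.21; complements

%ΔQ_{hotel nights} = (19740 − 18800)/avg = 940/19270 = 0.048780…
%ΔP_{flights} = (341 − 433)/avg = -92/387 = -0.237726…
E_cross = (940/19270) / (-92/387) = -0.2051…
E_cross < 0 ⇒ the goods are complements.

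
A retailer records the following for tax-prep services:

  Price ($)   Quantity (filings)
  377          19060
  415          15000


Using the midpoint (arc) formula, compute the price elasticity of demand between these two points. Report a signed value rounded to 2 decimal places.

%ΔQ = (15000 − 19060) / [(19060 + 15000)/2] = -4060/17030 = -0.238402…
%ΔP = (415 − 377) / [(377 + 415)/2] = 38/396 = 0.095959…
Arc Ed = %ΔQ / %ΔP = (-4060/17030) / (38/396) = -2.4844…

-2.48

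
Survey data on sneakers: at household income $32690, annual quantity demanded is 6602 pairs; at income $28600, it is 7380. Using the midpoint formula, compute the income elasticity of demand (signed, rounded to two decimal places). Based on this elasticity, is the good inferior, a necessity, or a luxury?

-0.83; inferior

%ΔQ = (7380 − 6602)/[( 6602 + 7380)/2] = 778/6991 = 0.111285…
%ΔIncome = (28600 − 32690)/[( 32690 + 28600)/2] = -4090/30645 = -0.133463…
E_income = (778/6991) / (-4090/30645) = -0.8338…
E_income < 0 ⇒ inferior good.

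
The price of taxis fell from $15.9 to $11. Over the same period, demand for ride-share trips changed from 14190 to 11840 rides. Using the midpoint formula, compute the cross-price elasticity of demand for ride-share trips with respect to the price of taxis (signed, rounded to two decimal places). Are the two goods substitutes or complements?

0.50; substitutes

%ΔQ_{ride-share trips} = (11840 − 14190)/avg = -2350/13015 = -0.180560…
%ΔP_{taxis} = (11 − 15.9)/avg = -4.9/13.45 = -0.364312…
E_cross = (-2350/13015) / (-4.9/13.45) = 0.4956…
E_cross > 0 ⇒ the goods are substitutes.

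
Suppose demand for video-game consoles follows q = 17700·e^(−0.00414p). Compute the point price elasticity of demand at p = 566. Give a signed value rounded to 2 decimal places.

-2.34

dq/dp = −0.00414·q = -7.03586. At p = 566, q = 1699.48.
Ed = (dq/dp)·(p/q) = (-7.03586) × (566/1699.48) = -2.3432…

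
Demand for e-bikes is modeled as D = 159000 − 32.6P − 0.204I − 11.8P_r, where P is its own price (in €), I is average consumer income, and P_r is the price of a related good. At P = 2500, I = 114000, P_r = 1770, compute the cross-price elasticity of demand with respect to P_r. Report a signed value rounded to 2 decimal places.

-0.63

At the given values, D = 159000 − 32.6(2500) − 0.204(114000) − 11.8(1770) = 33358.
∂D/∂P_r = -11.8.
E = (-11.8) × (1770/33358) = -0.6261…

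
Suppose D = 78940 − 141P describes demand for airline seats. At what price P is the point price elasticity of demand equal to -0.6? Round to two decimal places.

Ed = −141P/(78940 − 141P). Set this equal to -0.6:
141P = 0.6·(78940 − 141P) ⇒ 141P(1 + 0.6) = 0.6·78940
P = 0.6·78940 / (141·1.6) = 209.9468…

209.95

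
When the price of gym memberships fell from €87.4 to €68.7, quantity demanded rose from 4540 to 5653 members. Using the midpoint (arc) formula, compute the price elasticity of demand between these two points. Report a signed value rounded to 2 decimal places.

-0.91

%ΔQ = (5653 − 4540) / [(4540 + 5653)/2] = 1113/5096.5 = 0.218385…
%ΔP = (68.7 − 87.4) / [(87.4 + 68.7)/2] = -18.7/78.05 = -0.239590…
Arc Ed = %ΔQ / %ΔP = (1113/5096.5) / (-18.7/78.05) = -0.9114…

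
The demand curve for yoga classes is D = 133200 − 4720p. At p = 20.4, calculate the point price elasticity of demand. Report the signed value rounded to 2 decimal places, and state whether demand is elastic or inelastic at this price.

-2.61; elastic

dD/dp = −4720. At p = 20.4, D = 133200 − 4720(20.4) = 36912.
Ed = (dD/dp)·(p/D) = −4720 × (20.4/36912) = -2.6085…
|Ed| = 2.61 > 1, so demand is elastic.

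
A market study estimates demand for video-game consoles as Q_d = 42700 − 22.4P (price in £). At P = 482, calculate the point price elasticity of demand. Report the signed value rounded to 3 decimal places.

-0.338

dQ_d/dP = −22.4. At P = 482, Q_d = 42700 − 22.4(482) = 31903.2.
Ed = (dQ_d/dP)·(P/Q_d) = −22.4 × (482/31903.2) = -0.33842…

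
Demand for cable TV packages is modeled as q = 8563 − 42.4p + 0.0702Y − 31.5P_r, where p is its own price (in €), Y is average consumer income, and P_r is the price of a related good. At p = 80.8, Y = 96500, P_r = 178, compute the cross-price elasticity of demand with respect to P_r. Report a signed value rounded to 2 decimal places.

-0.89

At the given values, q = 8563 − 42.4(80.8) + 0.0702(96500) − 31.5(178) = 6304.38.
∂q/∂P_r = -31.5.
E = (-31.5) × (178/6304.38) = -0.8893…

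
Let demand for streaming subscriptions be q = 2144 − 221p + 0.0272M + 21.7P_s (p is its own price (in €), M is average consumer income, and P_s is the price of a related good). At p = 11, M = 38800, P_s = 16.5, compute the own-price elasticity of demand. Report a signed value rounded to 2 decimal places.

At the given values, q = 2144 − 221(11) + 0.0272(38800) + 21.7(16.5) = 1126.41.
∂q/∂p = −221.
E = (-221) × (11/1126.41) = -2.1581…

-2.16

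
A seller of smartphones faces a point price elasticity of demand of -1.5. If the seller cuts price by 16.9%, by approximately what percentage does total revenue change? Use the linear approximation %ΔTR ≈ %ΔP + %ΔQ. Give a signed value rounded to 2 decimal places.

+8.45%

%ΔQ ≈ Ed × %ΔP = (-1.5) × (-16.9%) = +25.3500%
%ΔTR ≈ %ΔP + %ΔQ = (-16.9%) + (+25.3500%) = +8.4500%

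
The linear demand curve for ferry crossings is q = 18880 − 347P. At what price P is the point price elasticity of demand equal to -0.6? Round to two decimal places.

20.40

Ed = −347P/(18880 − 347P). Set this equal to -0.6:
347P = 0.6·(18880 − 347P) ⇒ 347P(1 + 0.6) = 0.6·18880
P = 0.6·18880 / (347·1.6) = 20.4034…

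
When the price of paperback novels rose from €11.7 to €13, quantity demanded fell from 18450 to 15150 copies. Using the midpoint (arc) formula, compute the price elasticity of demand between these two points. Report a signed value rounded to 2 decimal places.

-1.87

%ΔQ = (15150 − 18450) / [(18450 + 15150)/2] = -3300/16800 = -0.196428…
%ΔP = (13 − 11.7) / [(11.7 + 13)/2] = 1.3/12.35 = 0.105263…
Arc Ed = %ΔQ / %ΔP = (-3300/16800) / (1.3/12.35) = -1.8660…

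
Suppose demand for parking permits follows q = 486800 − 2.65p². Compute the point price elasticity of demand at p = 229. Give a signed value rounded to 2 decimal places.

dq/dp = −2·2.65·p = -1213.7. At p = 229, q = 347831.35.
Ed = (dq/dp)·(p/q) = (-1213.7) × (229/347831.35) = -0.7990…

-0.80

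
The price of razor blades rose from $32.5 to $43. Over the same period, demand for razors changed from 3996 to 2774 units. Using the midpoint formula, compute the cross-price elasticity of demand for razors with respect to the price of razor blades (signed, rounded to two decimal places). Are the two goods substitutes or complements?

-1.30; complements

%ΔQ_{razors} = (2774 − 3996)/avg = -1222/3385 = -0.361004…
%ΔP_{razor blades} = (43 − 32.5)/avg = 10.5/37.75 = 0.278145…
E_cross = (-1222/3385) / (10.5/37.75) = -1.2978…
E_cross < 0 ⇒ the goods are complements.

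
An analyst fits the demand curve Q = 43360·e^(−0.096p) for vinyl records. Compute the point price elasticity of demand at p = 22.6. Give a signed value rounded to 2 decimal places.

-2.17

dQ/dp = −0.096·Q = -475.461. At p = 22.6, Q = 4952.72.
Ed = (dQ/dp)·(p/Q) = (-475.461) × (22.6/4952.72) = -2.1696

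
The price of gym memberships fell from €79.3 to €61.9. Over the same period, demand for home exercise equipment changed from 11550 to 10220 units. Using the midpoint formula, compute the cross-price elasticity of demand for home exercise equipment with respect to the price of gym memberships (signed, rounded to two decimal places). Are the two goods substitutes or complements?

0.50; substitutes

%ΔQ_{home exercise equipment} = (10220 − 11550)/avg = -1330/10885 = -0.122186…
%ΔP_{gym memberships} = (61.9 − 79.3)/avg = -17.4/70.6 = -0.246458…
E_cross = (-1330/10885) / (-17.4/70.6) = 0.4957…
E_cross > 0 ⇒ the goods are substitutes.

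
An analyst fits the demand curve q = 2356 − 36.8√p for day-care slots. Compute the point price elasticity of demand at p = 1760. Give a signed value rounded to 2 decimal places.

-0.95

dq/dp = −36.8/(2√p) = -0.438593. At p = 1760, q = 812.153.
Ed = (dq/dp)·(p/q) = (-0.438593) × (1760/812.153) = -0.9504…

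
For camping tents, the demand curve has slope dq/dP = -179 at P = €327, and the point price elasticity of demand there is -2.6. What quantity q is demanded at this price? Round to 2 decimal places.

22512.69

Ed = (dq/dP)·(P/q) ⇒ q = (dq/dP)·P/Ed = (-179)·327/(-2.6) = 22512.6923…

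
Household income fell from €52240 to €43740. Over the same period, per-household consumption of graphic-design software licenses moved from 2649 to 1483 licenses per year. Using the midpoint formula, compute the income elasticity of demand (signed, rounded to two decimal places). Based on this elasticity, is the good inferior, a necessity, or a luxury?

%ΔQ = (1483 − 2649)/[( 2649 + 1483)/2] = -1166/2066 = -0.564375…
%ΔIncome = (43740 − 52240)/[( 52240 + 43740)/2] = -8500/47990 = -0.177120…
E_income = (-1166/2066) / (-8500/47990) = 3.1863…
E_income > 1 ⇒ normal good, luxury.

3.19; luxury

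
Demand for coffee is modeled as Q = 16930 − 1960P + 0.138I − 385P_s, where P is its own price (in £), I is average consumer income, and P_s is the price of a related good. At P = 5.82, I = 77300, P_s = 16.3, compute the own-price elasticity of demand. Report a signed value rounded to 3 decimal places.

At the given values, Q = 16930 − 1960(5.82) + 0.138(77300) − 385(16.3) = 9914.7.
∂Q/∂P = −1960.
E = (-1960) × (5.82/9914.7) = -1.15053…

-1.151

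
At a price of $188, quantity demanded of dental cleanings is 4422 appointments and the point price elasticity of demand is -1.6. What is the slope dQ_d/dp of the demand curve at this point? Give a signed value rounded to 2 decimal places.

-37.63

Ed = (dQ_d/dp)·(p/Q_d) ⇒ dQ_d/dp = Ed·Q_d/p = (-1.6)·4422/188 = -37.6340…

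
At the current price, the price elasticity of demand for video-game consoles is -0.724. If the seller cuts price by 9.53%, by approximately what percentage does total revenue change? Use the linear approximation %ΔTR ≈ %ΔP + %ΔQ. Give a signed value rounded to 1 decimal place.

%ΔQ ≈ Ed × %ΔP = (-0.724) × (-9.53%) = +6.8997%
%ΔTR ≈ %ΔP + %ΔQ = (-9.53%) + (+6.8997%) = -2.6303%

-2.6%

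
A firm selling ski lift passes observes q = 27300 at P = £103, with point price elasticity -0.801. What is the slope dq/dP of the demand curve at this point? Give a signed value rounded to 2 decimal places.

Ed = (dq/dP)·(P/q) ⇒ dq/dP = Ed·q/P = (-0.801)·27300/103 = -212.3038…

-212.30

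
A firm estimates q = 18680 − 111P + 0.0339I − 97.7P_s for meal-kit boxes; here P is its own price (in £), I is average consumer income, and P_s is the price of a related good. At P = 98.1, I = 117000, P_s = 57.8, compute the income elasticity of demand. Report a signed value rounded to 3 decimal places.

0.649

At the given values, q = 18680 − 111(98.1) + 0.0339(117000) − 97.7(57.8) = 6110.14.
∂q/∂I = 0.0339.
E = (0.0339) × (117000/6110.14) = 0.64913…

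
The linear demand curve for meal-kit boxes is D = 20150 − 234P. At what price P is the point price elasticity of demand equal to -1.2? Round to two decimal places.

Ed = −234P/(20150 − 234P). Set this equal to -1.2:
234P = 1.2·(20150 − 234P) ⇒ 234P(1 + 1.2) = 1.2·20150
P = 1.2·20150 / (234·2.2) = 46.9696…

46.97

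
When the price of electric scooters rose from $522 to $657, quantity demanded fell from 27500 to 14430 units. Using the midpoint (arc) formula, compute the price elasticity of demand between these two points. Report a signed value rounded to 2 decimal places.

%ΔQ = (14430 − 27500) / [(27500 + 14430)/2] = -13070/20965 = -0.623419…
%ΔP = (657 − 522) / [(522 + 657)/2] = 135/589.5 = 0.229007…
Arc Ed = %ΔQ / %ΔP = (-13070/20965) / (135/589.5) = -2.7222…

-2.72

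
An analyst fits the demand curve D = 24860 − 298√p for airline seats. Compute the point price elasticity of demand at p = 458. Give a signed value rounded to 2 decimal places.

dD/dp = −298/(2√p) = -6.96231. At p = 458, D = 18482.5.
Ed = (dD/dp)·(p/D) = (-6.96231) × (458/18482.5) = -0.1725…

-0.17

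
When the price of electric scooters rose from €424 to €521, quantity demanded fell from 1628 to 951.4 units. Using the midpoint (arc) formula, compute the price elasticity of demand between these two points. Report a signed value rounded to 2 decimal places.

%ΔQ = (951.4 − 1628) / [(1628 + 951.4)/2] = -676.6/1289.7 = -0.524618…
%ΔP = (521 − 424) / [(424 + 521)/2] = 97/472.5 = 0.205291…
Arc Ed = %ΔQ / %ΔP = (-676.6/1289.7) / (97/472.5) = -2.5554…

-2.56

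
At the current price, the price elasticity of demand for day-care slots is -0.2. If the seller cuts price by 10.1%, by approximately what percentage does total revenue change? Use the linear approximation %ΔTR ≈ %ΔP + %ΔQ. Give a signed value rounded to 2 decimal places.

-8.08%

%ΔQ ≈ Ed × %ΔP = (-0.2) × (-10.1%) = +2.0200%
%ΔTR ≈ %ΔP + %ΔQ = (-10.1%) + (+2.0200%) = -8.0800%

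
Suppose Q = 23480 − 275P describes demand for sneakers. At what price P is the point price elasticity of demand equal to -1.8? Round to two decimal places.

Ed = −275P/(23480 − 275P). Set this equal to -1.8:
275P = 1.8·(23480 − 275P) ⇒ 275P(1 + 1.8) = 1.8·23480
P = 1.8·23480 / (275·2.8) = 54.8883…

54.89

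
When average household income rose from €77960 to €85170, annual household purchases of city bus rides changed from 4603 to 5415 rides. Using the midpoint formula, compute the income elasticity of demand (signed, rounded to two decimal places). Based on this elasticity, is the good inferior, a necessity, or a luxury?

%ΔQ = (5415 − 4603)/[( 4603 + 5415)/2] = 812/5009 = 0.162108…
%ΔIncome = (85170 − 77960)/[( 77960 + 85170)/2] = 7210/81565 = 0.088395…
E_income = (812/5009) / (7210/81565) = 1.8338…
E_income > 1 ⇒ normal good, luxury.

1.83; luxury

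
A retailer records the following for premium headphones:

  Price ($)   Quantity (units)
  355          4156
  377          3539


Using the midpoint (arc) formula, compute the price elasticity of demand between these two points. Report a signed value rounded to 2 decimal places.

%ΔQ = (3539 − 4156) / [(4156 + 3539)/2] = -617/3847.5 = -0.160363…
%ΔP = (377 − 355) / [(355 + 377)/2] = 22/366 = 0.060109…
Arc Ed = %ΔQ / %ΔP = (-617/3847.5) / (22/366) = -2.6678…

-2.67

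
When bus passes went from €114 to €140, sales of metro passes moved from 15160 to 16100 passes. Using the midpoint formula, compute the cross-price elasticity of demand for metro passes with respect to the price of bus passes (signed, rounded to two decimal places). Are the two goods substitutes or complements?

%ΔQ_{metro passes} = (16100 − 15160)/avg = 940/15630 = 0.060140…
%ΔP_{bus passes} = (140 − 114)/avg = 26/127 = 0.204724…
E_cross = (940/15630) / (26/127) = 0.2937…
E_cross > 0 ⇒ the goods are substitutes.

0.29; substitutes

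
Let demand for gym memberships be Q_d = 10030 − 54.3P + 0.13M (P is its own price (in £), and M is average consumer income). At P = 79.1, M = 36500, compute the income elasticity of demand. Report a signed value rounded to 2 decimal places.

0.45

At the given values, Q_d = 10030 − 54.3(79.1) + 0.13(36500) = 10479.87.
∂Q_d/∂M = 0.13.
E = (0.13) × (36500/10479.87) = 0.4527…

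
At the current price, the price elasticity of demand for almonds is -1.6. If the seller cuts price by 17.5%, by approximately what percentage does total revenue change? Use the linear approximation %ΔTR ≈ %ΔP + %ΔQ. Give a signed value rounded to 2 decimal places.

%ΔQ ≈ Ed × %ΔP = (-1.6) × (-17.5%) = +28.0000%
%ΔTR ≈ %ΔP + %ΔQ = (-17.5%) + (+28.0000%) = +10.5000%

+10.50%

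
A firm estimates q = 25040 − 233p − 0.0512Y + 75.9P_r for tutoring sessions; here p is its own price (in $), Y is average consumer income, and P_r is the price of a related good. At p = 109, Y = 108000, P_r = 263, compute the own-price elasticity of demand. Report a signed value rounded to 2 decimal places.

-1.80

At the given values, q = 25040 − 233(109) − 0.0512(108000) + 75.9(263) = 14075.1.
∂q/∂p = −233.
E = (-233) × (109/14075.1) = -1.8043…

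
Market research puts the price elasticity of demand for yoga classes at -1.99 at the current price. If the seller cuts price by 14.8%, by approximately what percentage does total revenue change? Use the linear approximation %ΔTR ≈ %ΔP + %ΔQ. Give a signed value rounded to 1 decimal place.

%ΔQ ≈ Ed × %ΔP = (-1.99) × (-14.8%) = +29.4520%
%ΔTR ≈ %ΔP + %ΔQ = (-14.8%) + (+29.4520%) = +14.6520%

+14.7%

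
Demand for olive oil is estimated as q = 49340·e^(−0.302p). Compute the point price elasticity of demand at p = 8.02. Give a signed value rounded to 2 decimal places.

dq/dp = −0.302·q = -1322.29. At p = 8.02, q = 4378.45.
Ed = (dq/dp)·(p/q) = (-1322.29) × (8.02/4378.45) = -2.4220…

-2.42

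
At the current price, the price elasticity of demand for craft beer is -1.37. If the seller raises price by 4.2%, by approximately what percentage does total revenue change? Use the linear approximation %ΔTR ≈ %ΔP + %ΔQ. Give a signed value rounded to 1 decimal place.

-1.6%

%ΔQ ≈ Ed × %ΔP = (-1.37) × (+4.2%) = -5.7540%
%ΔTR ≈ %ΔP + %ΔQ = (+4.2%) + (-5.7540%) = -1.5540%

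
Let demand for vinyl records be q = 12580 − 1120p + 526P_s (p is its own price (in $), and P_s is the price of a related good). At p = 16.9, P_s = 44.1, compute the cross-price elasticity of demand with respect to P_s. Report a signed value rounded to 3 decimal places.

At the given values, q = 12580 − 1120(16.9) + 526(44.1) = 16848.6.
∂q/∂P_s = 526.
E = (526) × (44.1/16848.6) = 1.37676…

1.377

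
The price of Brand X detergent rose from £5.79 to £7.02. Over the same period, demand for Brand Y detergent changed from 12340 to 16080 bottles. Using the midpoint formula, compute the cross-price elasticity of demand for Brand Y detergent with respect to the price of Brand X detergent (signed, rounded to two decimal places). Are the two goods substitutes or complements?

%ΔQ_{Brand Y detergent} = (16080 − 12340)/avg = 3740/14210 = 0.263194…
%ΔP_{Brand X detergent} = (7.02 − 5.79)/avg = 1.23/6.405 = 0.192037…
E_cross = (3740/14210) / (1.23/6.405) = 1.3705…
E_cross > 0 ⇒ the goods are substitutes.

1.37; substitutes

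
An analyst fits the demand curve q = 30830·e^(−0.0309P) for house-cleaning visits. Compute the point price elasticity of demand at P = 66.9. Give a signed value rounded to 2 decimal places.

-2.07

dq/dP = −0.0309·q = -120.546. At P = 66.9, q = 3901.18.
Ed = (dq/dP)·(P/q) = (-120.546) × (66.9/3901.18) = -2.0672…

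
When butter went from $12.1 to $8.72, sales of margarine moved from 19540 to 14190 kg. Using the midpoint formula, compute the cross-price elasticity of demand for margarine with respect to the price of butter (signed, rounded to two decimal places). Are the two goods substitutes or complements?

%ΔQ_{margarine} = (14190 − 19540)/avg = -5350/16865 = -0.317225…
%ΔP_{butter} = (8.72 − 12.1)/avg = -3.38/10.41 = -0.324687…
E_cross = (-5350/16865) / (-3.38/10.41) = 0.9770…
E_cross > 0 ⇒ the goods are substitutes.

0.98; substitutes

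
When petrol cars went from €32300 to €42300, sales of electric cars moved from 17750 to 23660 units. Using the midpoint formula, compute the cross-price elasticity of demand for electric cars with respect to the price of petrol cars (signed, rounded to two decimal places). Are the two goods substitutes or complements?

%ΔQ_{electric cars} = (23660 − 17750)/avg = 5910/20705 = 0.285438…
%ΔP_{petrol cars} = (42300 − 32300)/avg = 10000/37300 = 0.268096…
E_cross = (5910/20705) / (10000/37300) = 1.0646…
E_cross > 0 ⇒ the goods are substitutes.

1.06; substitutes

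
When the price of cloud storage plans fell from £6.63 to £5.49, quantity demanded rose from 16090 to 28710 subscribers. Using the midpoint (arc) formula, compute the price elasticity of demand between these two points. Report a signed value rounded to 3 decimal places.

-2.995

%ΔQ = (28710 − 16090) / [(16090 + 28710)/2] = 12620/22400 = 0.563392…
%ΔP = (5.49 − 6.63) / [(6.63 + 5.49)/2] = -1.14/6.06 = -0.188118…
Arc Ed = %ΔQ / %ΔP = (12620/22400) / (-1.14/6.06) = -2.99487…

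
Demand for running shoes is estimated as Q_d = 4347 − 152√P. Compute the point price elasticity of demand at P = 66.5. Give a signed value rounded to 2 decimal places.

dQ_d/dP = −152/(2√P) = -9.31972. At P = 66.5, Q_d = 3107.48.
Ed = (dQ_d/dP)·(P/Q_d) = (-9.31972) × (66.5/3107.48) = -0.1994…

-0.20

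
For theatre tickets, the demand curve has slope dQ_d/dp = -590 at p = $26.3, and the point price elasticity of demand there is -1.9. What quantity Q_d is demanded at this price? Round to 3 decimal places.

8166.842

Ed = (dQ_d/dp)·(p/Q_d) ⇒ Q_d = (dQ_d/dp)·p/Ed = (-590)·26.3/(-1.9) = 8166.84210…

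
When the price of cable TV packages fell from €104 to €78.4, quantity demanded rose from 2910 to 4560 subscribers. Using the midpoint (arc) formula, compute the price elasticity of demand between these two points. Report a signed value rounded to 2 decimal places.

-1.57

%ΔQ = (4560 − 2910) / [(2910 + 4560)/2] = 1650/3735 = 0.441767…
%ΔP = (78.4 − 104) / [(104 + 78.4)/2] = -25.6/91.2 = -0.280701…
Arc Ed = %ΔQ / %ΔP = (1650/3735) / (-25.6/91.2) = -1.5737…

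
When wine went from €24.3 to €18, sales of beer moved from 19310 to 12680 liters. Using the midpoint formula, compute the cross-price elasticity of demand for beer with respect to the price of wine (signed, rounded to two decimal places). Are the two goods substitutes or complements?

1.39; substitutes

%ΔQ_{beer} = (12680 − 19310)/avg = -6630/15995 = -0.414504…
%ΔP_{wine} = (18 − 24.3)/avg = -6.3/21.15 = -0.297872…
E_cross = (-6630/15995) / (-6.3/21.15) = 1.3915…
E_cross > 0 ⇒ the goods are substitutes.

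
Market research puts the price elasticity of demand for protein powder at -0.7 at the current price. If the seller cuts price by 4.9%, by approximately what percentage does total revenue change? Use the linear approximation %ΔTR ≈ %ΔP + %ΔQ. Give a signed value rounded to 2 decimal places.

-1.47%

%ΔQ ≈ Ed × %ΔP = (-0.7) × (-4.9%) = +3.4300%
%ΔTR ≈ %ΔP + %ΔQ = (-4.9%) + (+3.4300%) = -1.4700%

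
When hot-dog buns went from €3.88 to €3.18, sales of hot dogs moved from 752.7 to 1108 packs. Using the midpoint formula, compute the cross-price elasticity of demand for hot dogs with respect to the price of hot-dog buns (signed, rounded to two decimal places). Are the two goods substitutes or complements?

%ΔQ_{hot dogs} = (1108 − 752.7)/avg = 355.3/930.35 = 0.381899…
%ΔP_{hot-dog buns} = (3.18 − 3.88)/avg = -0.7/3.53 = -0.198300…
E_cross = (355.3/930.35) / (-0.7/3.53) = -1.9258…
E_cross < 0 ⇒ the goods are complements.

-1.93; complements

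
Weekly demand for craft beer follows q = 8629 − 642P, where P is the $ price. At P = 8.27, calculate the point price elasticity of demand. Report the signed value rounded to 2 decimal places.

dq/dP = −642. At P = 8.27, q = 8629 − 642(8.27) = 3319.66.
Ed = (dq/dP)·(P/q) = −642 × (8.27/3319.66) = -1.5993…

-1.60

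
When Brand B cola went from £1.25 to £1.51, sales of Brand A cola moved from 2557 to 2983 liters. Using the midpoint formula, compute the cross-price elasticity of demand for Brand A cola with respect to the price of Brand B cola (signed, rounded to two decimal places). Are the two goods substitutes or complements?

0.82; substitutes

%ΔQ_{Brand A cola} = (2983 − 2557)/avg = 426/2770 = 0.153790…
%ΔP_{Brand B cola} = (1.51 − 1.25)/avg = 0.26/1.38 = 0.188405…
E_cross = (426/2770) / (0.26/1.38) = 0.8162…
E_cross > 0 ⇒ the goods are substitutes.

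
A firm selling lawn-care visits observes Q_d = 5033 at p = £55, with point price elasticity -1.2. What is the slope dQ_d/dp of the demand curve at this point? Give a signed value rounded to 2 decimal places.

-109.81

Ed = (dQ_d/dp)·(p/Q_d) ⇒ dQ_d/dp = Ed·Q_d/p = (-1.2)·5033/55 = -109.8109…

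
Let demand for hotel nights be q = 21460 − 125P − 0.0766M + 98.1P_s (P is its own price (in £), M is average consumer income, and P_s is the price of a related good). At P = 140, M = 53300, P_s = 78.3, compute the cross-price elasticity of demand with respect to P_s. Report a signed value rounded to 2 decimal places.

1.02

At the given values, q = 21460 − 125(140) − 0.0766(53300) + 98.1(78.3) = 7558.45.
∂q/∂P_s = 98.1.
E = (98.1) × (78.3/7558.45) = 1.0162…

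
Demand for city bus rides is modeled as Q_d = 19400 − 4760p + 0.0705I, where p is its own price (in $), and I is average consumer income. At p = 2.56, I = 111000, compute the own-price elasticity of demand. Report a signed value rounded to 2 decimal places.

At the given values, Q_d = 19400 − 4760(2.56) + 0.0705(111000) = 15039.9.
∂Q_d/∂p = −4760.
E = (-4760) × (2.56/15039.9) = -0.8102…

-0.81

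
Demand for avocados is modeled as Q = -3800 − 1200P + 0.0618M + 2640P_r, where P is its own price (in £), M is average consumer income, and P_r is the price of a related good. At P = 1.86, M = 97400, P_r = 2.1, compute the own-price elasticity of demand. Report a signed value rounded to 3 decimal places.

At the given values, Q = -3800 − 1200(1.86) + 0.0618(97400) + 2640(2.1) = 5531.32.
∂Q/∂P = −1200.
E = (-1200) × (1.86/5531.32) = -0.40352…

-0.404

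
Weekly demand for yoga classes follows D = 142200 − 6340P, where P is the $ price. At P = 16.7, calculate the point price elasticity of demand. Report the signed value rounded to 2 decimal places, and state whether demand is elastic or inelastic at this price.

dD/dP = −6340. At P = 16.7, D = 142200 − 6340(16.7) = 36322.
Ed = (dD/dP)·(P/D) = −6340 × (16.7/36322) = -2.9149…
|Ed| = 2.91 > 1, so demand is elastic.

-2.91; elastic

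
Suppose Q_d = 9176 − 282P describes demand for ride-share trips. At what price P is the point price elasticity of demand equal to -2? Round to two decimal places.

Ed = −282P/(9176 − 282P). Set this equal to -2:
282P = 2·(9176 − 282P) ⇒ 282P(1 + 2) = 2·9176
P = 2·9176 / (282·3) = 21.6926…

21.69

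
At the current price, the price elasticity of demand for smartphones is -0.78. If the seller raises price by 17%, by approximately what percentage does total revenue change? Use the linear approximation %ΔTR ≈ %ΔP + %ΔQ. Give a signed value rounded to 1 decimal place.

+3.7%

%ΔQ ≈ Ed × %ΔP = (-0.78) × (+17%) = -13.2600%
%ΔTR ≈ %ΔP + %ΔQ = (+17%) + (-13.2600%) = +3.7400%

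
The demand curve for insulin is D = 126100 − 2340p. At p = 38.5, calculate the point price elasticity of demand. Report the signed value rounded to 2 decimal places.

dD/dp = −2340. At p = 38.5, D = 126100 − 2340(38.5) = 36010.
Ed = (dD/dp)·(p/D) = −2340 × (38.5/36010) = -2.5018…

-2.50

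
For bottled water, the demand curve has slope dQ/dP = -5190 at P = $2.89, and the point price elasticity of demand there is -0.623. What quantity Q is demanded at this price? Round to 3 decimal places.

24075.602

Ed = (dQ/dP)·(P/Q) ⇒ Q = (dQ/dP)·P/Ed = (-5190)·2.89/(-0.623) = 24075.60192…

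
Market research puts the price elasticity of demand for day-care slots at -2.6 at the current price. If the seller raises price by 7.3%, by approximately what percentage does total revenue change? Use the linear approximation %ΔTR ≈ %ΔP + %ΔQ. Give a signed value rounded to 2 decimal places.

-11.68%

%ΔQ ≈ Ed × %ΔP = (-2.6) × (+7.3%) = -18.9800%
%ΔTR ≈ %ΔP + %ΔQ = (+7.3%) + (-18.9800%) = -11.6800%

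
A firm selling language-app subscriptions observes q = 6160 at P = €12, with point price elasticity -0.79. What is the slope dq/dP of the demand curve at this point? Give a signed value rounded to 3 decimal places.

-405.533

Ed = (dq/dP)·(P/q) ⇒ dq/dP = Ed·q/P = (-0.79)·6160/12 = -405.53333…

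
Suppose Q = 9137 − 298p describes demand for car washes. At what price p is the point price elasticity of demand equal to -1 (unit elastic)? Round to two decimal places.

Ed = −298p/(9137 − 298p). Set this equal to -1:
298p = 1·(9137 − 298p) ⇒ 298p(1 + 1) = 1·9137
p = 1·9137 / (298·2) = 15.3305…

15.33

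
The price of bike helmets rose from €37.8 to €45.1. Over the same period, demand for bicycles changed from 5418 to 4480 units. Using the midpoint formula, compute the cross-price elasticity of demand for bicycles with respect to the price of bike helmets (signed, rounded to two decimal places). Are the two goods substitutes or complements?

-1.08; complements

%ΔQ_{bicycles} = (4480 − 5418)/avg = -938/4949 = -0.189533…
%ΔP_{bike helmets} = (45.1 − 37.8)/avg = 7.3/41.45 = 0.176115…
E_cross = (-938/4949) / (7.3/41.45) = -1.0761…
E_cross < 0 ⇒ the goods are complements.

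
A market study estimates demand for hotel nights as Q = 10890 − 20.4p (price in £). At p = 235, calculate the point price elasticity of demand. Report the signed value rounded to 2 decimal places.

-0.79

dQ/dp = −20.4. At p = 235, Q = 10890 − 20.4(235) = 6096.
Ed = (dQ/dp)·(p/Q) = −20.4 × (235/6096) = -0.7864…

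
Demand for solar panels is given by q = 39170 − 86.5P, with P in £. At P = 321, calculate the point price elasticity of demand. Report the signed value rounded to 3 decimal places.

-2.435

dq/dP = −86.5. At P = 321, q = 39170 − 86.5(321) = 11403.5.
Ed = (dq/dP)·(P/q) = −86.5 × (321/11403.5) = -2.43491…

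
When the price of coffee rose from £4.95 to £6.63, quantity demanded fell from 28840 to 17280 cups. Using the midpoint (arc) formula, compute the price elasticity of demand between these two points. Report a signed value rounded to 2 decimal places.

-1.73

%ΔQ = (17280 − 28840) / [(28840 + 17280)/2] = -11560/23060 = -0.501300…
%ΔP = (6.63 − 4.95) / [(4.95 + 6.63)/2] = 1.68/5.79 = 0.290155…
Arc Ed = %ΔQ / %ΔP = (-11560/23060) / (1.68/5.79) = -1.7276…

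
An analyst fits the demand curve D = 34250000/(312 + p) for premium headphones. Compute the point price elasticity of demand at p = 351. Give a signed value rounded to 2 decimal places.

dD/dp = −34250000/(312 + p)² = -77.9172. At p = 351, D = 51659.1.
Ed = (dD/dp)·(p/D) = (-77.9172) × (351/51659.1) = -0.5294…

-0.53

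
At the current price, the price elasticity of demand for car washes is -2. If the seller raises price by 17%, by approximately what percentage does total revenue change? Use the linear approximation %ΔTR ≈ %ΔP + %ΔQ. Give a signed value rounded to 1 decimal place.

%ΔQ ≈ Ed × %ΔP = (-2) × (+17%) = -34.0000%
%ΔTR ≈ %ΔP + %ΔQ = (+17%) + (-34.0000%) = -17.0000%

-17.0%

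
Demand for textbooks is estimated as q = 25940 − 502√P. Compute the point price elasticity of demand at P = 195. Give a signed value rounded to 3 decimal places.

dq/dP = −502/(2√P) = -17.9745. At P = 195, q = 18930.
Ed = (dq/dP)·(P/q) = (-17.9745) × (195/18930) = -0.18515…

-0.185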